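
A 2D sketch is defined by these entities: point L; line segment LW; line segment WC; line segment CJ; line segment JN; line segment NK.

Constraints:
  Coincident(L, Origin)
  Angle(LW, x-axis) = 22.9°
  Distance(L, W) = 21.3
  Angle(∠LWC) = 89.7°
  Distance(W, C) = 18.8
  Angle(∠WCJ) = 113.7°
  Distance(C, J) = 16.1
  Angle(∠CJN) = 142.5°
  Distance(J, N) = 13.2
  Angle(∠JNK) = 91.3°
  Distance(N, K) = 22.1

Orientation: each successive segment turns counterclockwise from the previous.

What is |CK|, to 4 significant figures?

29.19

L is at the origin; LW runs at 22.9° with length 21.3, so W = (19.62, 8.288). ∠LWC = 89.7° gives WC at 113.2° from the x-axis; with |WC| = 18.8, C = (12.22, 25.57). ∠WCJ = 113.7° gives CJ at 179.5° from the x-axis; with |CJ| = 16.1, J = (-3.884, 25.71). ∠CJN = 142.5° gives JN at -143.0° from the x-axis; with |JN| = 13.2, N = (-14.43, 17.76). ∠JNK = 91.3° gives NK at -54.30° from the x-axis; with |NK| = 22.1, K = (-1.530, -0.1824). Then |CK| = |K − C| = 29.19.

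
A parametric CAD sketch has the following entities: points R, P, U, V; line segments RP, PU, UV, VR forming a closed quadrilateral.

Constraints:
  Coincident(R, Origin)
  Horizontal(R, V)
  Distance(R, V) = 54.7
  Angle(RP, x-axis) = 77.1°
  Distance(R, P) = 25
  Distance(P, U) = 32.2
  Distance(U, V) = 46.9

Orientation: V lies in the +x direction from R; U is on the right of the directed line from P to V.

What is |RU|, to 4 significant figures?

11.43

Checks: |PU| = 32.20 ✓; |UV| = 46.90 ✓.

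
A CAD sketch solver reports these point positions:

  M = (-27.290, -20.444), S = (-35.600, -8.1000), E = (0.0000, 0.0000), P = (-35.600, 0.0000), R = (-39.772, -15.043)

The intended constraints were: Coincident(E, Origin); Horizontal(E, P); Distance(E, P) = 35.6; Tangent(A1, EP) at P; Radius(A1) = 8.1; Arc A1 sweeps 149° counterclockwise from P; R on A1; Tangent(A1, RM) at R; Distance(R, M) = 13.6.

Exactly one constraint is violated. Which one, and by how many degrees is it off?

Tangent(A1, RM) at R — off by 7.60°.

E = (0.00, 0.00) ✓; E.y = 0.00, P.y = 0.00 ✓; |EP| = 35.60 ✓; ∠(SP, PE) = 90.00° ✓; |SP| = 8.100 ✓; bearing(S→R) − bearing(S→P) = 149.0° ✓; |SR| = 8.100 ✓; ∠(SR, RM) = 82.40° ✗; |RM| = 13.60 ✓.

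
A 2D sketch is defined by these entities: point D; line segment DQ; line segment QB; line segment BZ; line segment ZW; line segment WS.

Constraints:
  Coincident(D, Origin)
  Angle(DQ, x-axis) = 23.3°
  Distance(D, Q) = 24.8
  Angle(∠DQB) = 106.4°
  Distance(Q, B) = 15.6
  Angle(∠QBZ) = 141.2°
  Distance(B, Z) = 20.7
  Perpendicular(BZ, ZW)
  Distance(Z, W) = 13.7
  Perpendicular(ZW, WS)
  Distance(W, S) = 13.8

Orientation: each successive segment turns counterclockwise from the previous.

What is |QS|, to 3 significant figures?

19.5

The perpendicularity gives ZW at right angles to BZ, so ZW runs at -134°; with |ZW| = 13.7, W = (-3.48, 29.9). ZW is perpendicular to WS, so WS runs at -44.3°; with |WS| = 13.8, S = (6.40, 20.3). Then |QS| = |S − Q| = 19.5.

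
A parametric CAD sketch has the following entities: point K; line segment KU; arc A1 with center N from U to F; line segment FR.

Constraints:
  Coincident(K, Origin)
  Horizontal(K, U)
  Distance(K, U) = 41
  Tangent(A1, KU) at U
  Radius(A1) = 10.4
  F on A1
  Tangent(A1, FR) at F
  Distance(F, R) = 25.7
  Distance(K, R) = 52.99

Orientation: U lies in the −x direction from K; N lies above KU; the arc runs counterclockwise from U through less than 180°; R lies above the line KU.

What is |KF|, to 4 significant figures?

33.49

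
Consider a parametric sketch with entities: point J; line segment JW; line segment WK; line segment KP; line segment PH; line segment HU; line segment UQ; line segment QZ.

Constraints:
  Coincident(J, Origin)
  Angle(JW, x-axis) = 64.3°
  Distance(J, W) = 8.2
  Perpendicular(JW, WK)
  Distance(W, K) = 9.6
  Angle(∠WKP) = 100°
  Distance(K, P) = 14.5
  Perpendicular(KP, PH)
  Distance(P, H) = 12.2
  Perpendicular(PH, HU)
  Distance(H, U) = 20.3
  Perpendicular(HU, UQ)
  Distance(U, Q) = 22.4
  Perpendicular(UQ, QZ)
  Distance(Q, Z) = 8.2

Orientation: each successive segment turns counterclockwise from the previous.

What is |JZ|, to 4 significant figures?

21.46

J is at the origin; JW runs at 64.3° with length 8.2, so W = (3.556, 7.389). JW ⟂ WK, so WK runs at 154.3°; with |WK| = 9.6, K = (-5.094, 11.55). ∠WKP = 100.0° gives KP at -125.7° from the x-axis; with |KP| = 14.5, P = (-13.56, -0.2233). KP is perpendicular to PH, so PH runs at -35.70°; with |PH| = 12.2, H = (-3.648, -7.342). PH ⟂ HU, so HU runs at 54.30°; with |HU| = 20.3, U = (8.198, 9.143). HU is perpendicular to UQ, so UQ runs at 144.3°; with |UQ| = 22.4, Q = (-9.993, 22.21). The perpendicularity gives QZ at right angles to UQ, so QZ runs at -125.7°; with |QZ| = 8.2, Z = (-14.78, 15.56). Then |JZ| = |Z − J| = 21.46.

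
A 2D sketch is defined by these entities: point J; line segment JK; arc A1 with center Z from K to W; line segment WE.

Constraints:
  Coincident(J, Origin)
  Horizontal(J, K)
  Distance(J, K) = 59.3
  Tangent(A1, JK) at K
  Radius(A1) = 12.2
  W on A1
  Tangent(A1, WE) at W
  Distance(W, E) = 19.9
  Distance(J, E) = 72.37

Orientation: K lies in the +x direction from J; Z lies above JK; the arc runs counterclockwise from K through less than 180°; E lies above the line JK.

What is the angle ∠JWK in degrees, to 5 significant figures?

42.581°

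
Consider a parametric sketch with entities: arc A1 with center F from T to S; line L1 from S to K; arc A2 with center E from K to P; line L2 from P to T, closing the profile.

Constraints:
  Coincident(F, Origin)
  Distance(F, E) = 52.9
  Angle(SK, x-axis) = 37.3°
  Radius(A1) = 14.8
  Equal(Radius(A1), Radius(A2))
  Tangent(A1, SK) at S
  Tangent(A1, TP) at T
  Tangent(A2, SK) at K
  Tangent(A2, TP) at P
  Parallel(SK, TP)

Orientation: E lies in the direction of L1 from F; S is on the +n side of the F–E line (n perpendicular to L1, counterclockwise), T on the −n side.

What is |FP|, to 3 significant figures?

54.9

Tangency of A1 to both parallel lines with radius 14.8 puts S and T at F ± 14.8·n: S = (-8.97, 11.8), T = (8.97, -11.8). Equal radii place K and P the same way about E: K = E + 14.8·n = (33.1, 43.8), P = E − 14.8·n = (51.0, 20.3). Then |FP| = |P − F| = 54.9.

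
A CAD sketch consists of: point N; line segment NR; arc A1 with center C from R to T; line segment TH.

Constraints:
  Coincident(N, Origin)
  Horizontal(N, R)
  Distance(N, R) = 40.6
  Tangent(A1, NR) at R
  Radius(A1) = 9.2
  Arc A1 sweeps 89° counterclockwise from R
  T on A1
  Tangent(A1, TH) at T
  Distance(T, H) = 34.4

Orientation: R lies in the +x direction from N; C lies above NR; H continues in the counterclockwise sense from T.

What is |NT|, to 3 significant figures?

50.6

N is at the origin; NR is horizontal with |NR| = 40.6 and R on the +x side, so R = (40.6, 0.00). A1 meets NR tangentially, so CR is at right angles to NR, so C = R + (0, 9.2) = (40.6, 9.20). On A1, R sits at bearing -90° from C; an 89° counterclockwise sweep puts T at bearing -1°, so T = C + 9.2·(cos -1°, sin -1°) = (49.8, 9.04). Then |NT| = |T − N| = 50.6.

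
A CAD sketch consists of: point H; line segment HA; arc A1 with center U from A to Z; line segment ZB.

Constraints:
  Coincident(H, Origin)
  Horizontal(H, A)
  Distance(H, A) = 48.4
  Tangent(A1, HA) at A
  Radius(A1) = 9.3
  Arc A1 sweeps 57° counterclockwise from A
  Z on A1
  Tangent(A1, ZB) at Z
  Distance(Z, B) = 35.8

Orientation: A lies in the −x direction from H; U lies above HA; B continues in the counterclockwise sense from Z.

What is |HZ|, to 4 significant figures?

40.82

H is at the origin; H and A share the same y with |HA| = 48.4 and A on the −x side, so A = (-48.40, 0.000). The tangent condition forces UA to be normal to HA, so U = A + (0, 9.3) = (-48.40, 9.300). On A1, A sits at bearing -90° from U; a 57° counterclockwise sweep puts Z at bearing -33°, so Z = U + 9.3·(cos -33°, sin -33°) = (-40.60, 4.235). Then |HZ| = |Z − H| = 40.82.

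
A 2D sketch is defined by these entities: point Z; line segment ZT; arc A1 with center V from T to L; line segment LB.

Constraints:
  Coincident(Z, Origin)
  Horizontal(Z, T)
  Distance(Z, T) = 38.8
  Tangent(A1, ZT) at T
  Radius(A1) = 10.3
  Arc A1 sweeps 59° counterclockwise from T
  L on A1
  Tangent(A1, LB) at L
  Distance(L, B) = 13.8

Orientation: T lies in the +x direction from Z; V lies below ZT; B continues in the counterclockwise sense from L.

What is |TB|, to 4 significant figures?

23.17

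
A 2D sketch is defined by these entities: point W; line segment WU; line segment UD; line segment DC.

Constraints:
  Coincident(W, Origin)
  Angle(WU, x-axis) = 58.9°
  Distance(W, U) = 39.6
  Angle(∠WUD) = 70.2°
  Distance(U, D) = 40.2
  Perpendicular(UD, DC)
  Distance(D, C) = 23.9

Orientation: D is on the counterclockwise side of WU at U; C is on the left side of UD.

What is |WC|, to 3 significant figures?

29.9

W is at the origin; WU runs at 58.9° with length 39.6, so U = 39.6·(cos 58.9°, sin 58.9°) = (20.5, 33.9). ∠WUD = 70.2°, so UD runs at 58.9° + (180° − 70.2°) = 169° from the x-axis; with |UD| = 40.2, D = U + 40.2·(cos 169°, sin 169°) = (-19.0, 41.8). UD is perpendicular to DC; with |DC| = 23.9 on the left of UD, C = D + 23.9·(-0.196, -0.981) = (-23.6, 18.3). Then |WC| = |C − W| = 29.9.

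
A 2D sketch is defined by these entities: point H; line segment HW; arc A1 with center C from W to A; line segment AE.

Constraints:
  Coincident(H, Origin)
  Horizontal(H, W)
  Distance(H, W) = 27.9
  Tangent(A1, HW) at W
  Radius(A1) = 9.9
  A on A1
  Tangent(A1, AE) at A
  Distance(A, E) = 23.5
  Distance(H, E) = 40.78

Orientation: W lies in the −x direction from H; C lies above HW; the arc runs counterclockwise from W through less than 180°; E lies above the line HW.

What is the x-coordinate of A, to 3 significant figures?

-18.1

H is at the origin; H and W share the same y with |HW| = 27.9 and W on the −x side, so W = (-27.9, 0.00). Tangency of A1 to HW means the radius CW is perpendicular to HW, so C = W + (0, 9.9) = (-27.9, 9.90). Since CA ⟂ AE (tangency), |CE| = √(9.9² + 23.5²) = 25.5 regardless of where A sits on A1. So E lies on both circle(H, 40.78) and circle(C, 25.5); the above-HW intersection is E = (-21.6, 34.6). A is the foot of the tangent from E: A = (-18.1, 11.4).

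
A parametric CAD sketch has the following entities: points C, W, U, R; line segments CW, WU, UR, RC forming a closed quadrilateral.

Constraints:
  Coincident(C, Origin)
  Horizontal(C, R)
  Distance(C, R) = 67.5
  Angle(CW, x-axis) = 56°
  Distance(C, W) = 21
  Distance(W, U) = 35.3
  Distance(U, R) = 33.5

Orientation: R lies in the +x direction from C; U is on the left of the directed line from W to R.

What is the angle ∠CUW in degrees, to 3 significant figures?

15.6°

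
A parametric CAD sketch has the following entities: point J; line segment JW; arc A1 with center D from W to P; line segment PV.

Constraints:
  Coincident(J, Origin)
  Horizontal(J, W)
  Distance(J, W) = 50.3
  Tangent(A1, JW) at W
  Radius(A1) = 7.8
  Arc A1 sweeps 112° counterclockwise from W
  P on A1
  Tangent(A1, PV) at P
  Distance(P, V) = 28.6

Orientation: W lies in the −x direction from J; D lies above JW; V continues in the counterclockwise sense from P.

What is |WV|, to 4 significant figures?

37.40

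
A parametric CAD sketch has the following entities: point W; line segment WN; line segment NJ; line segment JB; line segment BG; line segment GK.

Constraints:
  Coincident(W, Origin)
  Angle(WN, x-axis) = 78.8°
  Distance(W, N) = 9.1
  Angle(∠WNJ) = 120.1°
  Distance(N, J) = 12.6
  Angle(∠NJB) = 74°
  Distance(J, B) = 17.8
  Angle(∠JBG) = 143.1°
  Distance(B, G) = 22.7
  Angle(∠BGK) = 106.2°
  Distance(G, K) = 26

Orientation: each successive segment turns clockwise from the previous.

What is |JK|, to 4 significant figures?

46.44

W is at the origin; WN runs at 78.8° with length 9.1, so N = (1.768, 8.927). ∠WNJ = 120.1° gives NJ at 18.90° from the x-axis; with |NJ| = 12.6, J = (13.69, 13.01). ∠NJB = 74.0° gives JB at -87.10° from the x-axis; with |JB| = 17.8, B = (14.59, -4.769). ∠JBG = 143.1° gives BG at -124.0° from the x-axis; with |BG| = 22.7, G = (1.895, -23.59). ∠BGK = 106.2° gives GK at 162.2° from the x-axis; with |GK| = 26.0, K = (-22.86, -15.64). Then |JK| = |K − J| = 46.44.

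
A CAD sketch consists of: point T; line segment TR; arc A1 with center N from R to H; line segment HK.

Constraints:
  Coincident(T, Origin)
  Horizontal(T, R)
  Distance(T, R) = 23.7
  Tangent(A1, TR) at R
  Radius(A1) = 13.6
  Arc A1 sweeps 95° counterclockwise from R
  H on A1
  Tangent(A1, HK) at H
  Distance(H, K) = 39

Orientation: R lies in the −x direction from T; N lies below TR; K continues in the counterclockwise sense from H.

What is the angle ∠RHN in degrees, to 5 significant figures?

42.500°

T is at the origin; T and R share the same y with |TR| = 23.7 and R on the −x side, so R = (-23.700, 0.0000). Since A1 is tangent to TR there, NR ⟂ TR, so N = R + (0, -13.6) = (-23.700, -13.600). On A1, R sits at bearing 90° from N; a 95° counterclockwise sweep puts H at bearing 185°, so H = N + 13.6·(cos 185°, sin 185°) = (-37.248, -14.785). Then cos ∠RHN = HR·HN / (|HR||HN|), giving 42.500°.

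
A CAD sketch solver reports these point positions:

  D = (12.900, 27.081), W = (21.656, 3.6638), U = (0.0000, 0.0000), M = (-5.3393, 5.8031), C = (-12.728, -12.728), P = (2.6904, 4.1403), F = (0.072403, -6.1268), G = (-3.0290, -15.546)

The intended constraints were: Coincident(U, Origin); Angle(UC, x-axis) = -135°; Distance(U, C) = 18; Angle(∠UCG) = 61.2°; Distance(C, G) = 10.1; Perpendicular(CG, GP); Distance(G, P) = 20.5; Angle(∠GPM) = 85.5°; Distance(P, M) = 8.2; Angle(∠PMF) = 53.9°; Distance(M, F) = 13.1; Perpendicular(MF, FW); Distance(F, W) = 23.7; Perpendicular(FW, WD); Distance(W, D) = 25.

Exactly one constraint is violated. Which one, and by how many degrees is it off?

Perpendicular(FW, WD) — off by 3.90°.

U = (0.00, 0.00) ✓; UC at -135.0° ✓; |UC| = 18.00 ✓; ∠UCG = 61.20° ✓; |CG| = 10.10 ✓; ∠(CG, GP) = 90.00° ✓; |GP| = 20.50 ✓; ∠GPM = 85.50° ✓; |PM| = 8.200 ✓; ∠PMF = 53.90° ✓; |MF| = 13.10 ✓; ∠(MF, FW) = 90.00° ✓; |FW| = 23.70 ✓; ∠(FW, WD) = 86.10° ✗; |WD| = 25.00 ✓.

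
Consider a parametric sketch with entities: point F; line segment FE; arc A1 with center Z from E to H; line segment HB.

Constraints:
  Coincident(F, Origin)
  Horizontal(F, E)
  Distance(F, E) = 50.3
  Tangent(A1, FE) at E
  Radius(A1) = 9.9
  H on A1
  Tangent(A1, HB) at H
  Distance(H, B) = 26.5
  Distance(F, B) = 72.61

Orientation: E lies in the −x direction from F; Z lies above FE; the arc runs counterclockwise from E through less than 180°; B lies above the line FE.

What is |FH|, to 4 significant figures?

47.09

F is at the origin; F and E share the same y with |FE| = 50.3 and E on the −x side, so E = (-50.30, 0.000). Since A1 is tangent to FE there, ZE ⟂ FE, so Z = E + (0, 9.9) = (-50.30, 9.900). Since ZH ⟂ HB (tangency), |ZB| = √(9.9² + 26.5²) = 28.29 regardless of where H sits on A1. So B lies on both circle(F, 72.61) and circle(Z, 28.29); the above-FE intersection is B = (-63.73, 34.80). H is the foot of the tangent from B: H = (-43.78, 17.35).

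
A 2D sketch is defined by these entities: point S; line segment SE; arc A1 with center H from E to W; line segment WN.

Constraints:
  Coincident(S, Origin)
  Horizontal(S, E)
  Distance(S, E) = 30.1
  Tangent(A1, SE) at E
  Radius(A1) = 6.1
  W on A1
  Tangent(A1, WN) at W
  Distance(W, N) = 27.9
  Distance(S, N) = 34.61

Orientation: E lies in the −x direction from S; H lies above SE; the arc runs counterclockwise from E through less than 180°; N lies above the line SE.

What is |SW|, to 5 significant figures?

24.658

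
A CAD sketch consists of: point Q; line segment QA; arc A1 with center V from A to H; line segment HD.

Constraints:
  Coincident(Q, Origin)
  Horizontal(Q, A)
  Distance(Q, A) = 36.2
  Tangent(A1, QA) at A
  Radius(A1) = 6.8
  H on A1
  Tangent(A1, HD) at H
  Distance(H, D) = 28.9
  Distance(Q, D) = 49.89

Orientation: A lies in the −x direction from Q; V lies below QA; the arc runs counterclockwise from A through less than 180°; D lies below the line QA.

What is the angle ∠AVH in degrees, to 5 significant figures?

107.29°

Q is at the origin; Q and A share the same y with |QA| = 36.2 and A on the −x side, so A = (-36.200, 0.0000). The tangent condition forces VA to be normal to QA, so V = A + (0, -6.8) = (-36.200, -6.8000). Since VH ⟂ HD (tangency), |VD| = √(6.8² + 28.9²) = 29.689 regardless of where H sits on A1. So D lies on both circle(Q, 49.89) and circle(V, 29.689); the below-QA intersection is D = (-34.102, -36.415). H is the foot of the tangent from D: H = (-42.693, -8.8213).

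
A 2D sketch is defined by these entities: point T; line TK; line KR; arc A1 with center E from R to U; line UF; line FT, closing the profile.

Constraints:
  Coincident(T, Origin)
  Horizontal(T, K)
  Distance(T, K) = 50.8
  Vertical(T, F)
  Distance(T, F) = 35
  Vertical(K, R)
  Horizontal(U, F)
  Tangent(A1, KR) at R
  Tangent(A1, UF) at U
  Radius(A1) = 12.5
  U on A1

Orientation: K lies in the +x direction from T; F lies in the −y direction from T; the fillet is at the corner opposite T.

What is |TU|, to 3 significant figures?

51.9

T is at the origin; TK is horizontal with |TK| = 50.8 and K on the +x side, so K = (50.8, 0.00). T and F share the same x with |TF| = 35.0 and F on the −y side, so F = (0.00, -35.0). The virtual corner opposite T is at (50.8, -35.0). The tangent condition forces ER to be normal to KR and the tangent condition forces EU to be normal to UF, with radius 12.5, so the center E sits 12.5 in from both sides at E = (38.3, -22.5). That places the tangent points at R = (50.8, -22.5) on KR and U = (38.3, -35.0) on UF. Then |TU| = |U − T| = 51.9.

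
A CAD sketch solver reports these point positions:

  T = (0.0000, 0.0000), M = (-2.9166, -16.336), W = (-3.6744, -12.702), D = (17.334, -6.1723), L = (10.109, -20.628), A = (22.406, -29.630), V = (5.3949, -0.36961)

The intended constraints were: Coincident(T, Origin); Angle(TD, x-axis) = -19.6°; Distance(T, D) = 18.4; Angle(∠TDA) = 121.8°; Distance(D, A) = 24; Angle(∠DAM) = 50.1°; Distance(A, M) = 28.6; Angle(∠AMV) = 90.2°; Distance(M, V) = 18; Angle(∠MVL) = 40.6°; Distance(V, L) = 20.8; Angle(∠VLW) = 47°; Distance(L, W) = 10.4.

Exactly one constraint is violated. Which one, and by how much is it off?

Distance(L, W) = 10.4 — off by 5.50.

T = (0.00, 0.00) ✓; TD at -19.60° ✓; |TD| = 18.40 ✓; ∠TDA = 121.8° ✓; |DA| = 24.00 ✓; ∠DAM = 50.10° ✓; |AM| = 28.60 ✓; ∠AMV = 90.20° ✓; |MV| = 18.00 ✓; ∠MVL = 40.60° ✓; |VL| = 20.80 ✓; ∠VLW = 47.00° ✓; |LW| = 15.90 ✗.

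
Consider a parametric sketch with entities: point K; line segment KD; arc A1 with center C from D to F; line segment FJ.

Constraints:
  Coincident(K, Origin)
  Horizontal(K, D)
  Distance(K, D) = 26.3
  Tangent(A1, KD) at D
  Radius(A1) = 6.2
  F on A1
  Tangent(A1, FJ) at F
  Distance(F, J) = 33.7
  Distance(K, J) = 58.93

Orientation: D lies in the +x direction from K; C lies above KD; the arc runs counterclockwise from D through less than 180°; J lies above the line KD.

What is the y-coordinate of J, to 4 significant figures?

30.59

K is at the origin; K and D share the same y with |KD| = 26.3 and D on the +x side, so D = (26.30, 0.000). Tangency of A1 to KD means the radius CD is perpendicular to KD, so C = D + (0, 6.2) = (26.30, 6.200). Since CF ⟂ FJ (tangency), |CJ| = √(6.2² + 33.7²) = 34.27 regardless of where F sits on A1. So J lies on both circle(K, 58.93) and circle(C, 34.27); the above-KD intersection is J = (50.37, 30.59). F is the foot of the tangent from J: F = (31.43, 2.715).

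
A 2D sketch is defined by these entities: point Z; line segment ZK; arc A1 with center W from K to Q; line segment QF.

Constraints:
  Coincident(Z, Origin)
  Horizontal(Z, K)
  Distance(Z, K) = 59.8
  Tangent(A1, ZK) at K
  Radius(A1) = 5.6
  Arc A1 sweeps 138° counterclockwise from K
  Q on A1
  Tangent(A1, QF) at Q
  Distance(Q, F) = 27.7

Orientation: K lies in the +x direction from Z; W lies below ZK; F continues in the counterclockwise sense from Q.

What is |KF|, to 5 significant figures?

32.927

On A1, K sits at bearing 90° from W; a 138° counterclockwise sweep puts Q at bearing 228°, so Q = W + 5.6·(cos 228°, sin 228°) = (56.053, -9.7616). Tangency of A1 to QF means the radius WQ is perpendicular to QF, so QF runs along (−sin 228°, cos 228°); with |QF| = 27.7, F = (76.638, -28.297). Then |KF| = |F − K| = 32.927.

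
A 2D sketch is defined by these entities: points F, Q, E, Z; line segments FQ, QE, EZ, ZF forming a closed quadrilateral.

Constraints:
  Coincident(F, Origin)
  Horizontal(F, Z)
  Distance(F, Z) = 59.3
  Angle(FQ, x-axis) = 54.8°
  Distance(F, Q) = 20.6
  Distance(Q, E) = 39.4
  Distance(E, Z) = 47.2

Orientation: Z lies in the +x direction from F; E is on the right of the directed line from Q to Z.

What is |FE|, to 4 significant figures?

28.30

F is at the origin; F and Z share the same y with |FZ| = 59.3 and Z in +x, so Z = (59.3, 0). FQ runs at 54.8° with |FQ| = 20.6, so Q = (11.87, 16.83). E is determined by |QE| = 39.4 and |EZ| = 47.2 together: it lies at the intersection of circle(Q, 39.4) and circle(Z, 47.2). With |QZ| = 50.32, the foot of the radical line on QZ is 18.45 from Q and the perpendicular offset is √(39.4² − 18.45²) = 34.81. Taking the right-of-QZ solution: E = (17.62, -22.15).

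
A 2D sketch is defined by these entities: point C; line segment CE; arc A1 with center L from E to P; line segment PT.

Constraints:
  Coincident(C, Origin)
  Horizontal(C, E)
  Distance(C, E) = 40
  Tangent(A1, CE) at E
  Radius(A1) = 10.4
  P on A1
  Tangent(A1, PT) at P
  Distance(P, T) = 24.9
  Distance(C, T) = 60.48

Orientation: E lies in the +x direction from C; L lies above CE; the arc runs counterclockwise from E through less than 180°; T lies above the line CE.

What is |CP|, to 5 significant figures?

51.590

Checks: ∠(LE, EC) = 90.00° ✓; |LP| = 10.40 ✓; ∠(LP, PT) = 90.00° ✓; |PT| = 24.90 ✓; |CT| = 60.48 ✓.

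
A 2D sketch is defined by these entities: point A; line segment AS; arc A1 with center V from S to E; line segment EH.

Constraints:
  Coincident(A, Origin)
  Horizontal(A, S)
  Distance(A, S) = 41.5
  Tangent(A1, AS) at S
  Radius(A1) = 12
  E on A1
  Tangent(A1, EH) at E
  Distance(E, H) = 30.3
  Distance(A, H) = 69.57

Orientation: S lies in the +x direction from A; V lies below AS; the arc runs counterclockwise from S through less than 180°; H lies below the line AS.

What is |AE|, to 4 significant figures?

39.52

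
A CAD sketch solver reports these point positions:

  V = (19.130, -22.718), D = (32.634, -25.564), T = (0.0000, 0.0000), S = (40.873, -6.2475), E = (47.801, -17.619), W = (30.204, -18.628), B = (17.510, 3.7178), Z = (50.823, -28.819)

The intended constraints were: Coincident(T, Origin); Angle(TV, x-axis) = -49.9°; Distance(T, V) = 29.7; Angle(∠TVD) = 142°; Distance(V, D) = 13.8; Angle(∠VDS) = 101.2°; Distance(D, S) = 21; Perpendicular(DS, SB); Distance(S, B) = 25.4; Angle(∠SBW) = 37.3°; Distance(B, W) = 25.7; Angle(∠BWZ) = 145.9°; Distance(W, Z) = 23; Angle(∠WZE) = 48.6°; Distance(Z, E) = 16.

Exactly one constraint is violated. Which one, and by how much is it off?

Distance(Z, E) = 16 — off by 4.40.

T = (0.00, 0.00) ✓; TV at -49.90° ✓; |TV| = 29.70 ✓; ∠TVD = 142.0° ✓; |VD| = 13.80 ✓; ∠VDS = 101.2° ✓; |DS| = 21.00 ✓; ∠(DS, SB) = 90.00° ✓; |SB| = 25.40 ✓; ∠SBW = 37.30° ✓; |BW| = 25.70 ✓; ∠BWZ = 145.9° ✓; |WZ| = 23.00 ✓; ∠WZE = 48.60° ✓; |ZE| = 11.60 ✗.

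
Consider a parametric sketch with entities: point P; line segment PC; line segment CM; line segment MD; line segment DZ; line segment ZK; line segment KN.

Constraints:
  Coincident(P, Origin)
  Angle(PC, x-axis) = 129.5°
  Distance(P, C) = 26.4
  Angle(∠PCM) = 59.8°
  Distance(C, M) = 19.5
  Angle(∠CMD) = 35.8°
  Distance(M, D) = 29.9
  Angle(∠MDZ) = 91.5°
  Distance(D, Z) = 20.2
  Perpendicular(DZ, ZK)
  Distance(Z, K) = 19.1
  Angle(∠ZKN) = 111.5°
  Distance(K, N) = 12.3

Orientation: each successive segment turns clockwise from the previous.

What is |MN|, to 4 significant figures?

11.42

DZ ⟂ ZK, so ZK runs at 46.60°; with |ZK| = 19.1, K = (-20.21, 30.10). ∠ZKN = 111.5° gives KN at -21.90° from the x-axis; with |KN| = 12.3, N = (-8.795, 25.51). Then |MN| = |N − M| = 11.42.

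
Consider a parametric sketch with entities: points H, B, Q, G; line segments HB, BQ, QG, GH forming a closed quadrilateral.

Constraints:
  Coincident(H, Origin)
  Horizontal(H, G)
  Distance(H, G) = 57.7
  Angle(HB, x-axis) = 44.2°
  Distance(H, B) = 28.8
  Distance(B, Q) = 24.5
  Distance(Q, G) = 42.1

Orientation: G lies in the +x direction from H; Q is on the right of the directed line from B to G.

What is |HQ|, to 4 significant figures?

16.27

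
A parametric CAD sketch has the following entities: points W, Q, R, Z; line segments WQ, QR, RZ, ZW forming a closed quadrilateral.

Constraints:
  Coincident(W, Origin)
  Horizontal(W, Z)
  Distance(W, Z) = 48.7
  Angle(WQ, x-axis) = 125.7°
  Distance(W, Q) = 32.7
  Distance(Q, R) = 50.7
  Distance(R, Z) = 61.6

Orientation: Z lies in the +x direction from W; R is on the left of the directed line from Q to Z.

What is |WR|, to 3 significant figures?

60.0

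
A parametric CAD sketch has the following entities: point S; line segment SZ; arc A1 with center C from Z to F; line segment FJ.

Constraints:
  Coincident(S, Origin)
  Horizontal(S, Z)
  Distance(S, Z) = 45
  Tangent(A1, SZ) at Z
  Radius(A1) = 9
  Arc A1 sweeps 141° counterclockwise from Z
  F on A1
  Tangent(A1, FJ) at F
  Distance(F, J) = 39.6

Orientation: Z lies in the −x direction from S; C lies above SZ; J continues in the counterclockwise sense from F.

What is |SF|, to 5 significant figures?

42.463

Since A1 is tangent to SZ there, CZ ⟂ SZ, so C = Z + (0, 9) = (-45.000, 9.0000). On A1, Z sits at bearing -90° from C; a 141° counterclockwise sweep puts F at bearing 51°, so F = C + 9.0·(cos 51°, sin 51°) = (-39.336, 15.994). Then |SF| = |F − S| = 42.463.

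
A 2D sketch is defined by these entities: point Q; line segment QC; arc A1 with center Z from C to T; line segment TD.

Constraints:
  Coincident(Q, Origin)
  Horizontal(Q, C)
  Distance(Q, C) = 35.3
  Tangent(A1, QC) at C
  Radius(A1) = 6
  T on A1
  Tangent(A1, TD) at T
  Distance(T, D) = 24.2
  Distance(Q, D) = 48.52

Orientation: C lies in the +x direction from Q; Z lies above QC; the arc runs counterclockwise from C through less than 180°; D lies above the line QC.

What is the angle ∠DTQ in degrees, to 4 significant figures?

90.59°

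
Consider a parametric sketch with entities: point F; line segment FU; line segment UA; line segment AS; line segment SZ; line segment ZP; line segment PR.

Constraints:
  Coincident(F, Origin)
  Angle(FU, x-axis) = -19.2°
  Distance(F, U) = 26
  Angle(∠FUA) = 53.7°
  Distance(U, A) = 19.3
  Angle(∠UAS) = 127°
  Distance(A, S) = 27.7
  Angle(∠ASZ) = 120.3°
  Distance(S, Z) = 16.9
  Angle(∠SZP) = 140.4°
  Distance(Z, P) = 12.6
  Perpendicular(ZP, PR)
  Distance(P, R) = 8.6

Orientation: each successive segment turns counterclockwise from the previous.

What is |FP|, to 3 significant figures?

22.8

F is at the origin; FU runs at -19.2° with length 26.0, so U = (24.6, -8.55). ∠FUA = 53.7° gives UA at 107° from the x-axis; with |UA| = 19.3, A = (18.9, 9.90). ∠UAS = 127.0° gives AS at 160° from the x-axis; with |AS| = 27.7, S = (-7.17, 19.3). ∠ASZ = 120.3° gives SZ at -140° from the x-axis; with |SZ| = 16.9, Z = (-20.2, 8.51). ∠SZP = 140.4° gives ZP at -101° from the x-axis; with |ZP| = 12.6, P = (-22.5, -3.88). Then |FP| = |P − F| = 22.8.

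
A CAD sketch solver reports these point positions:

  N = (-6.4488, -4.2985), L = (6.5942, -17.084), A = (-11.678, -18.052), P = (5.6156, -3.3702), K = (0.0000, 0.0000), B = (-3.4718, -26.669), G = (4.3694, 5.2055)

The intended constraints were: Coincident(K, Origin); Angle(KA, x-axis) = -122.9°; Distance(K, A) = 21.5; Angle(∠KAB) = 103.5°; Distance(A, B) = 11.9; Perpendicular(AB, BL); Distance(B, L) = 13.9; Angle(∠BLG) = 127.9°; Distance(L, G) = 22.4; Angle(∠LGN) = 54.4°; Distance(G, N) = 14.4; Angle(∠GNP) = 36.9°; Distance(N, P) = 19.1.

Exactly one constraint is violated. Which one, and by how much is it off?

Distance(N, P) = 19.1 — off by 7.00.

K = (0.00, 0.00) ✓; KA at -122.9° ✓; |KA| = 21.50 ✓; ∠KAB = 103.5° ✓; |AB| = 11.90 ✓; ∠(AB, BL) = 90.00° ✓; |BL| = 13.90 ✓; ∠BLG = 127.9° ✓; |LG| = 22.40 ✓; ∠LGN = 54.40° ✓; |GN| = 14.40 ✓; ∠GNP = 36.90° ✓; |NP| = 12.10 ✗.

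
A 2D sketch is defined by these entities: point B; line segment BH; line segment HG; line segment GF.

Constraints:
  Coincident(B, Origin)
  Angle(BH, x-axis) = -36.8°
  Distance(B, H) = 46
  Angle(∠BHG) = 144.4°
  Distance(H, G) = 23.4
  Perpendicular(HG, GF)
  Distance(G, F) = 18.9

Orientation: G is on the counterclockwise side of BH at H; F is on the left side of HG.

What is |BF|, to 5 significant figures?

61.311

B is at the origin; BH runs at -36.8° with length 46.0, so H = 46.0·(cos -36.8°, sin -36.8°) = (36.834, -27.555). ∠BHG = 144.4°, so HG runs at -36.8° + (180° − 144.4°) = -1.2000° from the x-axis; with |HG| = 23.4, G = H + 23.4·(cos -1.2000°, sin -1.2000°) = (60.229, -28.045). HG ⟂ GF; with |GF| = 18.9 on the left of HG, F = G + 18.9·(0.020942, 0.99978) = (60.624, -9.1493). Then |BF| = |F − B| = 61.311.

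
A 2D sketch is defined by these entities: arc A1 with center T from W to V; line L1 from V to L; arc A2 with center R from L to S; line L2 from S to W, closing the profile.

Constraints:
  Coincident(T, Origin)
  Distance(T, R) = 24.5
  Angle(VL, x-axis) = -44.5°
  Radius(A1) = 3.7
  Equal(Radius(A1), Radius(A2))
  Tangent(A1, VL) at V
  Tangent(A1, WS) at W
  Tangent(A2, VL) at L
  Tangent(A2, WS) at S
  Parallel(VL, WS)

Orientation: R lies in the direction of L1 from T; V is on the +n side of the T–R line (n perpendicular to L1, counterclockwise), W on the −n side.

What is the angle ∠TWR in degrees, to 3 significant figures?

81.4°

T is at the origin and R lies 24.5 along u from T, so R = 24.5·u = (17.5, -17.2). Tangency of A1 to both parallel lines with radius 3.7 puts V and W at T ± 3.7·n: V = (2.59, 2.64), W = (-2.59, -2.64). Then cos ∠TWR = WT·WR / (|WT||WR|), giving 81.4°.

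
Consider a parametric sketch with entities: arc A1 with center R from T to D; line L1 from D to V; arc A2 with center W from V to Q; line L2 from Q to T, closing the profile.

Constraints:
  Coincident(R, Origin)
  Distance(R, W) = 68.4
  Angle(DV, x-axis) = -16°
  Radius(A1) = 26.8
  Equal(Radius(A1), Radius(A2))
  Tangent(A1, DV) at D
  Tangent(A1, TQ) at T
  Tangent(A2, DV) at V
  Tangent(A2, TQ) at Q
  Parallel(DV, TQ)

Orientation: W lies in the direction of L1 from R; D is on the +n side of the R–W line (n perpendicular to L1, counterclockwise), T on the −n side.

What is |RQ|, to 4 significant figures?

73.46

The slot axis is L1's direction at -16.0°, so u = (cos -16.0°, sin -16.0°) = (0.9613, -0.2756) and n = (−sin -16.0°, cos -16.0°) = (0.2756, 0.9613). R is at the origin and W lies 68.4 along u from R, so W = 68.4·u = (65.75, -18.85). Tangency of A1 to both parallel lines with radius 26.8 puts D and T at R ± 26.8·n: D = (7.387, 25.76), T = (-7.387, -25.76). Equal radii place V and Q the same way about W: V = W + 26.8·n = (73.14, 6.908), Q = W − 26.8·n = (58.36, -44.62). Then |RQ| = |Q − R| = 73.46.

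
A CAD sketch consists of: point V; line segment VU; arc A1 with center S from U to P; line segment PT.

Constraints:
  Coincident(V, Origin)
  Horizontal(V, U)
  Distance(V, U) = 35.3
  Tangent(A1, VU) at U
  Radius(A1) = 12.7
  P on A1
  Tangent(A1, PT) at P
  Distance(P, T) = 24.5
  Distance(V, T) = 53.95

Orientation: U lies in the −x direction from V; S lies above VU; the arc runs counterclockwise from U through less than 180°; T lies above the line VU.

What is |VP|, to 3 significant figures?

30.6

Checks: ∠(SU, UV) = 90.00° ✓; |SP| = 12.70 ✓; ∠(SP, PT) = 90.00° ✓; |PT| = 24.50 ✓; |VT| = 53.95 ✓.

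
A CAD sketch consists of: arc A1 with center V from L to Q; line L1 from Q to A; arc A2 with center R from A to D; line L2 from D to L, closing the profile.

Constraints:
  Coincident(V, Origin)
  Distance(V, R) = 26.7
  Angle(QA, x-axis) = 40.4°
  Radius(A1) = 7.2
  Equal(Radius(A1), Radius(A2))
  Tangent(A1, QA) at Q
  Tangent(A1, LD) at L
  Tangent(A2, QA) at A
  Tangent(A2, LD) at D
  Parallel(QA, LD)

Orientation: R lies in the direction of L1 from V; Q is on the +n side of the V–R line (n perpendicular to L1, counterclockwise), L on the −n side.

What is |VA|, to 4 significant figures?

27.65

Tangency of A1 to both parallel lines with radius 7.2 puts Q and L at V ± 7.2·n: Q = (-4.666, 5.483), L = (4.666, -5.483). Equal radii place A and D the same way about R: A = R + 7.2·n = (15.67, 22.79), D = R − 7.2·n = (25.00, 11.82). Then |VA| = |A − V| = 27.65.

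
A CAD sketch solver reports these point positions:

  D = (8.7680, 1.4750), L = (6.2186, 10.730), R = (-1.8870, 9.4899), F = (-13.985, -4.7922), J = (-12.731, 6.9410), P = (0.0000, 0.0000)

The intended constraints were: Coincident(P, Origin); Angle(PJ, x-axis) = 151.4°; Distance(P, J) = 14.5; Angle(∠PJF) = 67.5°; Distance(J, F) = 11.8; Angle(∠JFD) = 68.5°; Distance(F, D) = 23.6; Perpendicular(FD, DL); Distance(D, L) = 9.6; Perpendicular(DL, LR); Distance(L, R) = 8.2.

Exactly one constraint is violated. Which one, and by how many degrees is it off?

Perpendicular(DL, LR) — off by 6.70°.

P = (0.00, 0.00) ✓; PJ at 151.4° ✓; |PJ| = 14.50 ✓; ∠PJF = 67.50° ✓; |JF| = 11.80 ✓; ∠JFD = 68.50° ✓; |FD| = 23.60 ✓; ∠(FD, DL) = 90.00° ✓; |DL| = 9.600 ✓; ∠(DL, LR) = 83.30° ✗; |LR| = 8.200 ✓.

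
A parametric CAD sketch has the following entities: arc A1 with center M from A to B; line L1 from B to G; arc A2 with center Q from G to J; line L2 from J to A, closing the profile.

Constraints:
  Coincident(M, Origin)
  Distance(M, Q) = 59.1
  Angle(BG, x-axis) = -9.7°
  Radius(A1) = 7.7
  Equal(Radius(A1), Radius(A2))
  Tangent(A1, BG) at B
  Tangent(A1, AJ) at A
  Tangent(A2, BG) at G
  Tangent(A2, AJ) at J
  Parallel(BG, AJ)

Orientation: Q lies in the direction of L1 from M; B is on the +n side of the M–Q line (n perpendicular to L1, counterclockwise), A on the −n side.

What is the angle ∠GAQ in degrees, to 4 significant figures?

7.182°

The slot axis is L1's direction at -9.7°, so u = (cos -9.7°, sin -9.7°) = (0.9857, -0.1685) and n = (−sin -9.7°, cos -9.7°) = (0.1685, 0.9857). M is at the origin and Q lies 59.1 along u from M, so Q = 59.1·u = (58.26, -9.958). Tangency of A1 to both parallel lines with radius 7.7 puts B and A at M ± 7.7·n: B = (1.297, 7.590), A = (-1.297, -7.590). Equal radii place G and J the same way about Q: G = Q + 7.7·n = (59.55, -2.368), J = Q − 7.7·n = (56.96, -17.55). Then cos ∠GAQ = AG·AQ / (|AG||AQ|), giving 7.182°.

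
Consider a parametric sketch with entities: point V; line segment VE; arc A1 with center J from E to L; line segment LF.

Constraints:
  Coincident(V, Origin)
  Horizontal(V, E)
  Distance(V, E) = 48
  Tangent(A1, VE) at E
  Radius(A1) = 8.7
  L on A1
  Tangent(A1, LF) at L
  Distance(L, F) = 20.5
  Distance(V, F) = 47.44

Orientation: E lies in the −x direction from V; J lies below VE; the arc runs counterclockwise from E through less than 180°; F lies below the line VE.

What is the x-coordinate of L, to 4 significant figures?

-53.59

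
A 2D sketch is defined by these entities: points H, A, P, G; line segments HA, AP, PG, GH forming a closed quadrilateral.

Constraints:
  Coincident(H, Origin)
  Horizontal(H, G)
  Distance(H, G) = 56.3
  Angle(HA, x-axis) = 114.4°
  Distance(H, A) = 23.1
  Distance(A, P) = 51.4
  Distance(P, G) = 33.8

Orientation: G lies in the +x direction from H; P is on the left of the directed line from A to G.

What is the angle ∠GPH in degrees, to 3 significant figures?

80.5°

Checks: |AP| = 51.40 ✓; |PG| = 33.80 ✓.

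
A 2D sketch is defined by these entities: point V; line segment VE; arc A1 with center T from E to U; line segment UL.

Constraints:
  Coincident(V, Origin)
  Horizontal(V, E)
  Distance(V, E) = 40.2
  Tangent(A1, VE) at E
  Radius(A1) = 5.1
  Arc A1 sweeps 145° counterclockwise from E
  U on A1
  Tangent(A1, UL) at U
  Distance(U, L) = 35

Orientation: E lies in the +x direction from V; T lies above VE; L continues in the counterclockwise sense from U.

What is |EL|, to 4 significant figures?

39.04

V is at the origin; VE is horizontal with |VE| = 40.2 and E on the +x side, so E = (40.20, 0.000). Tangency of A1 to VE means the radius TE is perpendicular to VE, so T = E + (0, 5.1) = (40.20, 5.100). On A1, E sits at bearing -90° from T; a 145° counterclockwise sweep puts U at bearing 55°, so U = T + 5.1·(cos 55°, sin 55°) = (43.13, 9.278). Since A1 is tangent to UL there, TU ⟂ UL, so UL runs along (−sin 55°, cos 55°); with |UL| = 35.0, L = (14.45, 29.35). Then |EL| = |L − E| = 39.04.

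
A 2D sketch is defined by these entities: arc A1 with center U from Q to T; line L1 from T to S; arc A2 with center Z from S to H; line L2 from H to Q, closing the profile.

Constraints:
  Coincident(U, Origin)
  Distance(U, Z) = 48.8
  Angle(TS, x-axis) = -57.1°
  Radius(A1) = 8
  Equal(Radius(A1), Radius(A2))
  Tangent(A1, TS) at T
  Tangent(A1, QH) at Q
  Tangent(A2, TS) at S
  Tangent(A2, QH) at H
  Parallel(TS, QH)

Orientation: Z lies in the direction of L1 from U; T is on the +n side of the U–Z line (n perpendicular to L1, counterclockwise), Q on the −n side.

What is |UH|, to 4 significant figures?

49.45

Tangency of A1 to both parallel lines with radius 8.0 puts T and Q at U ± 8.0·n: T = (6.717, 4.345), Q = (-6.717, -4.345). Equal radii place S and H the same way about Z: S = Z + 8.0·n = (33.22, -36.63), H = Z − 8.0·n = (19.79, -45.32). Then |UH| = |H − U| = 49.45.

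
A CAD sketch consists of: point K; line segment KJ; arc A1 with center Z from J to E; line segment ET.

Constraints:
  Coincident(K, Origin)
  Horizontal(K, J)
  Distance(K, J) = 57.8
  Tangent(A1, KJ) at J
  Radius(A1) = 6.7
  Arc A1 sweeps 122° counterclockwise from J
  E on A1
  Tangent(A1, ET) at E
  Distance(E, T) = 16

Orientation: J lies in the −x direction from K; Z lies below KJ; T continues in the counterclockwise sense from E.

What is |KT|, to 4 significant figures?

59.94

On A1, J sits at bearing 90° from Z; a 122° counterclockwise sweep puts E at bearing 212°, so E = Z + 6.7·(cos 212°, sin 212°) = (-63.48, -10.25). A1 meets ET tangentially, so ZE is at right angles to ET, so ET runs along (−sin 212°, cos 212°); with |ET| = 16.0, T = (-55.00, -23.82). Then |KT| = |T − K| = 59.94.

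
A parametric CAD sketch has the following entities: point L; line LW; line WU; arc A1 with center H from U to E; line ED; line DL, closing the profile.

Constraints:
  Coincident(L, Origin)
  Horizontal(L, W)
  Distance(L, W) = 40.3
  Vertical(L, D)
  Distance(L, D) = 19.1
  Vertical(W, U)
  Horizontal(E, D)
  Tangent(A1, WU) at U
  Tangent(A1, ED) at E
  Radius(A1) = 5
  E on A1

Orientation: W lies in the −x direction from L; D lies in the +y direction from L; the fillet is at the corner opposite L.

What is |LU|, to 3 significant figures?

42.7

L is at the origin; L and W share the same y with |LW| = 40.3 and W on the −x side, so W = (-40.3, 0.00). LD is vertical with |LD| = 19.1 and D on the +y side, so D = (0.00, 19.1). The virtual corner opposite L is at (-40.3, 19.1). Tangency of A1 to WU means the radius HU is perpendicular to WU and A1 meets ED tangentially, so HE is at right angles to ED, with radius 5.0, so the center H sits 5.0 in from both sides at H = (-35.3, 14.1). That places the tangent points at U = (-40.3, 14.1) on WU and E = (-35.3, 19.1) on ED. Then |LU| = |U − L| = 42.7.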